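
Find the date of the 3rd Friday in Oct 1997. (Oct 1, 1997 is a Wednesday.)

Oct 1997 begins on a Wednesday, so the first Friday is Oct 3 (2 days later).
The 3rd Friday is 2 weeks later: 3 + 14 = 17.

Oct 17, 1997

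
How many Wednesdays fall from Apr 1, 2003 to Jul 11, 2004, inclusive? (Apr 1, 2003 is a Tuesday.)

67

Apr 1, 2003 is a Tuesday; the first Wednesday on or after it is Apr 2, 2003 (1 day later).
From Apr 2, 2003 to Jul 11, 2004: 273 + 193 = 466 days (rest of 2003, to Jul 11, 2004 in 2004).
466 ÷ 7 = 66 full weeks with remainder 4, so 66 more Wednesdays after the first → 67.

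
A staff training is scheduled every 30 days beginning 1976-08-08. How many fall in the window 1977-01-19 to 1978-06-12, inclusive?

17

Occurrences land 30·i days after 1976-08-08 for i = 0, 1, 2, …
1977-01-19 is 164 days after the start; 164 ÷ 30 = 5 remainder 14; since the remainder is 14, round up to i = 6. First occurrence in the window: #7 on 1977-02-04 (6×30 = 180 days in).
1978-06-12 is 673 days after the start; 673 ÷ 30 = 22 remainder 13. Last occurrence in the window: #23 on 1978-05-30.
Occurrences #7 through #23: 17 in total.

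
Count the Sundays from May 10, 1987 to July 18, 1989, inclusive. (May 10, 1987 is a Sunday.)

115

May 10, 1987 is a Sunday; the first Sunday on or after it is May 10, 1987.
From May 10, 1987 to July 18, 1989: 235 + 366 + 199 = 800 days (rest of 1987, 1988, to July 18, 1989 in 1989).
800 ÷ 7 = 114 full weeks with remainder 2, so 114 more Sundays after the first → 115.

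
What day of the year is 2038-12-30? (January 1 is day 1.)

Days in months before December: 31 + 28 + 31 + 30 + 31 + 30 + 31 + 31 + 30 + 31 + 30 = 334.
Plus 30 days into December → day 364.

364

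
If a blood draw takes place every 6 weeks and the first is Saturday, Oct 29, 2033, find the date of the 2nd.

Dec 10, 2033

The 2nd occurrence is 1 interval after the first: 1 × 42 = 42 days after Oct 29, 2033.
Oct has 31 days — 2 days to the end of Oct leaves 40.
Nov has 30 days (10 left).
10 days into Dec → Dec 10, 2033.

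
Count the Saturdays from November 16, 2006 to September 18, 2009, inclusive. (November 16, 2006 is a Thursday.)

148

November 16, 2006 is a Thursday; the first Saturday on or after it is November 18, 2006 (2 days later).
From November 18, 2006 to September 18, 2009: 43 + 365 + 366 + 261 = 1035 days (rest of 2006, 2007, 2008, to September 18, 2009 in 2009).
1035 ÷ 7 = 147 full weeks with remainder 6, so 147 more Saturdays after the first → 148.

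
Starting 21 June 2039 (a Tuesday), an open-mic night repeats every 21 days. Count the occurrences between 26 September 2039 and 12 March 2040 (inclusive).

Occurrences land 21·i days after 21 June 2039 for i = 0, 1, 2, …
26 September 2039 is 97 days after the start; 97 ÷ 21 = 4 remainder 13; since the remainder is 13, round up to i = 5. First occurrence in the window: #6 on 4 October 2039 (5×21 = 105 days in).
12 March 2040 is 265 days after the start; 265 ÷ 21 = 12 remainder 13. Last occurrence in the window: #13 on 28 February 2040.
Occurrences #6 through #13: 8 in total.

8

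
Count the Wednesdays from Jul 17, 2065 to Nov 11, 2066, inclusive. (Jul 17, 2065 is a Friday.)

69

Jul 17, 2065 is a Friday; the first Wednesday on or after it is Jul 22, 2065 (5 days later).
From Jul 22, 2065 to Nov 11, 2066: 162 + 315 = 477 days (rest of 2065, to Nov 11, 2066 in 2066).
477 ÷ 7 = 68 full weeks with remainder 1, so 68 more Wednesdays after the first → 69.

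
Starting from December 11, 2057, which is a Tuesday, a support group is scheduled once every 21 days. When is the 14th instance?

September 10, 2058

The 14th occurrence is 13 intervals after the first: 13 × 21 = 273 days after December 11, 2057.
December has 31 days — 20 days to the end of December leaves 253.
January has 31 days (222 left).
February has 28 days (194 left).
March has 31 days (163 left).
April has 30 days (133 left).
May has 31 days (102 left).
June has 30 days (72 left).
July has 31 days (41 left).
August has 31 days (10 left).
10 days into September → September 10, 2058.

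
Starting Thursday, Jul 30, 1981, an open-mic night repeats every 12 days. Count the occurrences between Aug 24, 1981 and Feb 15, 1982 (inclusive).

14

Occurrences land 12·i days after Jul 30, 1981 for i = 0, 1, 2, …
Aug 24, 1981 is 25 days after the start; 25 ÷ 12 = 2 remainder 1; since the remainder is 1, round up to i = 3. First occurrence in the window: #4 on Sep 4, 1981 (3×12 = 36 days in).
Feb 15, 1982 is 200 days after the start; 200 ÷ 12 = 16 remainder 8. Last occurrence in the window: #17 on Feb 7, 1982.
Occurrences #4 through #17: 14 in total.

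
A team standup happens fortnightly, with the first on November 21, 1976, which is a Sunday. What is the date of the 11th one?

April 10, 1977

The 11th occurrence is 10 intervals after the first: 10 × 14 = 140 days after November 21, 1976.
November has 30 days — 9 days to the end of November leaves 131.
December has 31 days (100 left).
January has 31 days (69 left).
February has 28 days (41 left).
March has 31 days (10 left).
10 days into April → April 10, 1977.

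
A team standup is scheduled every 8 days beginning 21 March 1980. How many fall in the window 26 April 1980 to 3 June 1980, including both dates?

Occurrences land 8·i days after 21 March 1980 for i = 0, 1, 2, …
26 April 1980 is 36 days after the start; 36 ÷ 8 = 4 remainder 4; since the remainder is 4, round up to i = 5. First occurrence in the window: #6 on 30 April 1980 (5×8 = 40 days in).
3 June 1980 is 74 days after the start; 74 ÷ 8 = 9 remainder 2. Last occurrence in the window: #10 on 1 June 1980.
Occurrences #6 through #10: 5 in total.

5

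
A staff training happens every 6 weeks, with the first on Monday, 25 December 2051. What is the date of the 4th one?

29 April 2052

The 4th occurrence is 3 intervals after the first: 3 × 42 = 126 days after 25 December 2051.
December has 31 days — 6 days to the end of December leaves 120.
January has 31 days (89 left).
February has 29 days (60 left).
March has 31 days (29 left).
29 days into April → 29 April 2052.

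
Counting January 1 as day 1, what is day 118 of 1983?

January has 31 days (118 − 31 = 87 remain).
February has 28 days (87 − 28 = 59 remain).
March has 31 days (59 − 31 = 28 remain).
28 into April → April 28.

1983-04-28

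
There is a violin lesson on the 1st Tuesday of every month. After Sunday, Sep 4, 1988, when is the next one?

Sep 1988 starts on a Thursday, so its 1st Tuesday is Sep 6, 1988 (5 days in).
Sep 6, 1988 is after Sep 4, 1988, so that is the next one.

Sep 6, 1988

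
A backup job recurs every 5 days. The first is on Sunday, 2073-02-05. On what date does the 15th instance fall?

The 15th occurrence is 14 intervals after the first: 14 × 5 = 70 days after 2073-02-05.
February has 28 days — 23 days to the end of February leaves 47.
March has 31 days (16 left).
16 days into April → 2073-04-16.

2073-04-16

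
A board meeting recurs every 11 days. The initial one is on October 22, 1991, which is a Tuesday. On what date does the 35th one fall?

October 30, 1992

The 35th occurrence is 34 intervals after the first: 34 × 11 = 374 days after October 22, 1991.
October has 31 days — 9 days to the end of October leaves 365.
November has 30 days (335 left).
December has 31 days (304 left).
January has 31 days (273 left).
February has 29 days (244 left).
March has 31 days (213 left).
April has 30 days (183 left).
May has 31 days (152 left).
June has 30 days (122 left).
July has 31 days (91 left).
August has 31 days (60 left).
September has 30 days (30 left).
30 days into October → October 30, 1992.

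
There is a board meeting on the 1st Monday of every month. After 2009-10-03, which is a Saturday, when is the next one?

October 2009 starts on a Thursday, so its 1st Monday is 2009-10-05 (4 days in).
2009-10-05 is after 2009-10-03, so that is the next one.

2009-10-05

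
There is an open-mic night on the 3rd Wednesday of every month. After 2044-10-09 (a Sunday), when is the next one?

October 2044 starts on a Saturday; its first Wednesday is the 5th, so the 3rd Wednesday is the 19th — 2044-10-19.
2044-10-19 is after 2044-10-09, so that is the next one.

2044-10-19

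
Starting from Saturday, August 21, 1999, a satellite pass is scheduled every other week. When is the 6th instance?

The 6th occurrence is 5 intervals after the first: 5 × 14 = 70 days after August 21, 1999.
August has 31 days — 10 days to the end of August leaves 60.
September has 30 days (30 left).
30 days into October → October 30, 1999.

October 30, 1999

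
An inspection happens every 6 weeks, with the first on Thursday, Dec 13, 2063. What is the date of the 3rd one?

The 3rd occurrence is 2 intervals after the first: 2 × 42 = 84 days after Dec 13, 2063.
Dec has 31 days — 18 days to the end of Dec leaves 66.
Jan has 31 days (35 left).
Feb has 29 days (6 left).
6 days into Mar → Mar 6, 2064.

Mar 6, 2064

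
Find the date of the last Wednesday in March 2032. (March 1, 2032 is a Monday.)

March 2032 begins on a Monday, so the first Wednesday is March 3 (2 days later).
March 2032 has 31 days. Adding weeks: 3, 10, 17, 24, 31 — the last one ≤ 31 is the 31st.

2032-03-31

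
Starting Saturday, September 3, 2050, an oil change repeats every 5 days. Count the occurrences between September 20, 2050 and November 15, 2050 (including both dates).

Occurrences land 5·i days after September 3, 2050 for i = 0, 1, 2, …
September 20, 2050 is 17 days after the start; 17 ÷ 5 = 3 remainder 2; since the remainder is 2, round up to i = 4. First occurrence in the window: #5 on September 23, 2050 (4×5 = 20 days in).
November 15, 2050 is 73 days after the start; 73 ÷ 5 = 14 remainder 3. Last occurrence in the window: #15 on November 12, 2050.
Occurrences #5 through #15: 11 in total.

11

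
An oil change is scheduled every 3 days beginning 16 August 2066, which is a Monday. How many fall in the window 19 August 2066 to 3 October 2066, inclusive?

16

Occurrences land 3·i days after 16 August 2066 for i = 0, 1, 2, …
19 August 2066 is 3 days after the start; 3 ÷ 3 = 1 remainder 0. First occurrence in the window: #2 on 19 August 2066 (1×3 = 3 days in).
3 October 2066 is 48 days after the start; 48 ÷ 3 = 16 remainder 0. Last occurrence in the window: #17 on 3 October 2066.
Occurrences #2 through #17: 16 in total.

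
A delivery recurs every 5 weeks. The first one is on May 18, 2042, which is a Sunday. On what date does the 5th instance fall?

The 5th occurrence is 4 intervals after the first: 4 × 35 = 140 days after May 18, 2042.
May has 31 days — 13 days to the end of May leaves 127.
June has 30 days (97 left).
July has 31 days (66 left).
August has 31 days (35 left).
September has 30 days (5 left).
5 days into October → October 5, 2042.

October 5, 2042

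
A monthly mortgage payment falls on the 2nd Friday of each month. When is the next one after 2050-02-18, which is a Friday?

2050-03-11

February 2050 starts on a Tuesday; its first Friday is the 4th, so the 2nd Friday is the 11th — 2050-02-11.
That is not after 2050-02-18, so look at March 2050.
March 2050 starts on a Tuesday; its first Friday is the 4th, so the 2nd Friday is the 11th — 2050-03-11.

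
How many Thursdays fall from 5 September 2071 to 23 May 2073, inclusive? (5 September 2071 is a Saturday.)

89

5 September 2071 is a Saturday; the first Thursday on or after it is 10 September 2071 (5 days later).
From 10 September 2071 to 23 May 2073: 112 + 366 + 143 = 621 days (rest of 2071, 2072, to 23 May 2073 in 2073).
621 ÷ 7 = 88 full weeks with remainder 5, so 88 more Thursdays after the first → 89.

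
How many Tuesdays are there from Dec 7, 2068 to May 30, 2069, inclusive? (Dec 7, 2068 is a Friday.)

25

Dec 7, 2068 is a Friday; the first Tuesday on or after it is Dec 11, 2068 (4 days later).
From Dec 11, 2068 to May 30, 2069: 20 + 31 + 28 + 31 + 30 + 30 = 170 days (rest of Dec, Jan, Feb, Mar, Apr, May).
170 ÷ 7 = 24 full weeks with remainder 2, so 24 more Tuesdays after the first → 25.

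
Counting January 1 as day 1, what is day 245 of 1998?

Jan has 31 days (245 − 31 = 214 remain).
Feb has 28 days (214 − 28 = 186 remain).
Mar has 31 days (186 − 31 = 155 remain).
Apr has 30 days (155 − 30 = 125 remain).
May has 31 days (125 − 31 = 94 remain).
Jun has 30 days (94 − 30 = 64 remain).
Jul has 31 days (64 − 31 = 33 remain).
Aug has 31 days (33 − 31 = 2 remain).
2 into Sep → Sep 2.

Sep 2, 1998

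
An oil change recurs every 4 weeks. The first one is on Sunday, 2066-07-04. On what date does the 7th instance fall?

2066-12-19

The 7th occurrence is 6 intervals after the first: 6 × 28 = 168 days after 2066-07-04.
July has 31 days — 27 days to the end of July leaves 141.
August has 31 days (110 left).
September has 30 days (80 left).
October has 31 days (49 left).
November has 30 days (19 left).
19 days into December → 2066-12-19.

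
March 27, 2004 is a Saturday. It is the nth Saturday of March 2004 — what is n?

4th

Day 27 falls in week ⌈27/7⌉ of the month.
Days 1–7 hold the 1st Saturday, 8–14 the 2nd, 15–21 the 3rd, 22–28 the 4th, 29–31 the 5th.
27 is in the range for the 4th.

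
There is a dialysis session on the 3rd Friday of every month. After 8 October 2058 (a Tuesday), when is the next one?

18 October 2058

October 2058 starts on a Tuesday; its first Friday is the 4th, so the 3rd Friday is the 18th — 18 October 2058.
18 October 2058 is after 8 October 2058, so that is the next one.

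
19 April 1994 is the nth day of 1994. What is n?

Days in months before April: 31 + 28 + 31 = 90.
Plus 19 days into April → day 109.

109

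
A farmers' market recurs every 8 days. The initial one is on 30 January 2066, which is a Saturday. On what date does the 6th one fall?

11 March 2066

The 6th occurrence is 5 intervals after the first: 5 × 8 = 40 days after 30 January 2066.
January has 31 days — 1 day to the end of January leaves 39.
February has 28 days (11 left).
11 days into March → 11 March 2066.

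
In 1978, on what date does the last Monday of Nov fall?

Nov 1978 begins on a Wednesday, so the first Monday is Nov 6 (5 days later).
Nov 1978 has 30 days. Adding weeks: 6, 13, 20, 27 — the last one ≤ 30 is the 27th.

Nov 27, 1978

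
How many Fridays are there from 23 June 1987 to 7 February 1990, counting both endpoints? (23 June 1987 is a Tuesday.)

137

23 June 1987 is a Tuesday; the first Friday on or after it is 26 June 1987 (3 days later).
From 26 June 1987 to 7 February 1990: 188 + 366 + 365 + 38 = 957 days (rest of 1987, 1988, 1989, to 7 February 1990 in 1990).
957 ÷ 7 = 136 full weeks with remainder 5, so 136 more Fridays after the first → 137.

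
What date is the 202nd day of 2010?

2010-07-21

January has 31 days (202 − 31 = 171 remain).
February has 28 days (171 − 28 = 143 remain).
March has 31 days (143 − 31 = 112 remain).
April has 30 days (112 − 30 = 82 remain).
May has 31 days (82 − 31 = 51 remain).
June has 30 days (51 − 30 = 21 remain).
21 into July → July 21.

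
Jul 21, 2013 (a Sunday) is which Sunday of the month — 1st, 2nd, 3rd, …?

Day 21 falls in week ⌈21/7⌉ of the month.
Days 1–7 hold the 1st Sunday, 8–14 the 2nd, 15–21 the 3rd, 22–28 the 4th, 29–31 the 5th.
21 is in the range for the 3rd.

3rd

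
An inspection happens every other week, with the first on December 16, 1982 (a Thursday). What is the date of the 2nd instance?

The 2nd occurrence is 1 interval after the first: 1 × 14 = 14 days after December 16, 1982.
14 days later is December 30, 1982.

December 30, 1982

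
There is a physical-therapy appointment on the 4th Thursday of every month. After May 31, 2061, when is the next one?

June 23, 2061

May 2061 starts on a Sunday; its first Thursday is the 5th, so the 4th Thursday is the 26th — May 26, 2061.
That is not after May 31, 2061, so look at June 2061.
June 2061 starts on a Wednesday; its first Thursday is the 2nd, so the 4th Thursday is the 23rd — June 23, 2061.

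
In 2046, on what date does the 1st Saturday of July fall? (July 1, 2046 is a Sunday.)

2046-07-07

July 2046 begins on a Sunday, so the first Saturday is July 7 (6 days later).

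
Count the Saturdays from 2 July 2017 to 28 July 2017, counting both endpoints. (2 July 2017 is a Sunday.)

2 July 2017 is a Sunday; the first Saturday on or after it is 8 July 2017 (6 days later).
From 8 July 2017 to 28 July 2017 is 28 − 8 = 20 days.
20 ÷ 7 = 2 full weeks with remainder 6, so 2 more Saturdays after the first → 3.

3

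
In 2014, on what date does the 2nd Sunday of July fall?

July 13, 2014

July 2014 begins on a Tuesday, so the first Sunday is July 6 (5 days later).
The 2nd Sunday is 1 weeks later: 6 + 7 = 13.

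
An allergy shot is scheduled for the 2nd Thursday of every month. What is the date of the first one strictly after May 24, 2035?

June 14, 2035

May 2035 starts on a Tuesday; its first Thursday is the 3rd, so the 2nd Thursday is the 10th — May 10, 2035.
That is not after May 24, 2035, so look at June 2035.
June 2035 starts on a Friday; its first Thursday is the 7th, so the 2nd Thursday is the 14th — June 14, 2035.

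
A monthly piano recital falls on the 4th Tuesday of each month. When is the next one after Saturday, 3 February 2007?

27 February 2007

February 2007 starts on a Thursday; its first Tuesday is the 6th, so the 4th Tuesday is the 27th — 27 February 2007.
27 February 2007 is after 3 February 2007, so that is the next one.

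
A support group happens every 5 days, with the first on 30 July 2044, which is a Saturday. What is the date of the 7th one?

The 7th occurrence is 6 intervals after the first: 6 × 5 = 30 days after 30 July 2044.
July has 31 days — 1 day to the end of July leaves 29.
29 days into August → 29 August 2044.

29 August 2044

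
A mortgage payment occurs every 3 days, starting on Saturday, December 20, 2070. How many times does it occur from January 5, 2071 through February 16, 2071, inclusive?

Occurrences land 3·i days after December 20, 2070 for i = 0, 1, 2, …
January 5, 2071 is 16 days after the start; 16 ÷ 3 = 5 remainder 1; since the remainder is 1, round up to i = 6. First occurrence in the window: #7 on January 7, 2071 (6×3 = 18 days in).
February 16, 2071 is 58 days after the start; 58 ÷ 3 = 19 remainder 1. Last occurrence in the window: #20 on February 15, 2071.
Occurrences #7 through #20: 14 in total.

14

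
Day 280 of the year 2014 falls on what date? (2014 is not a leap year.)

October 7, 2014

January has 31 days (280 − 31 = 249 remain).
February has 28 days (249 − 28 = 221 remain).
March has 31 days (221 − 31 = 190 remain).
April has 30 days (190 − 30 = 160 remain).
May has 31 days (160 − 31 = 129 remain).
June has 30 days (129 − 30 = 99 remain).
July has 31 days (99 − 31 = 68 remain).
August has 31 days (68 − 31 = 37 remain).
September has 30 days (37 − 30 = 7 remain).
7 into October → October 7.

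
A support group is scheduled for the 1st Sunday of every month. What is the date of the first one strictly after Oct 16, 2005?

Nov 6, 2005

Oct 2005 starts on a Saturday, so its 1st Sunday is Oct 2, 2005 (1 day in).
That is not after Oct 16, 2005, so look at Nov 2005.
Nov 2005 starts on a Tuesday, so its 1st Sunday is Nov 6, 2005 (5 days in).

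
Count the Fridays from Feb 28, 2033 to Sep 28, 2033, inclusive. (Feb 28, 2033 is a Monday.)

30

Feb 28, 2033 is a Monday; the first Friday on or after it is Mar 4, 2033 (4 days later).
From Mar 4, 2033 to Sep 28, 2033: 27 + 30 + 31 + 30 + 31 + 31 + 28 = 208 days (rest of Mar, Apr, May, Jun, Jul, Aug, Sep).
208 ÷ 7 = 29 full weeks with remainder 5, so 29 more Fridays after the first → 30.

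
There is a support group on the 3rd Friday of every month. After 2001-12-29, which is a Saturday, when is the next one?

December 2001 starts on a Saturday; its first Friday is the 7th, so the 3rd Friday is the 21st — 2001-12-21.
That is not after 2001-12-29, so look at January 2002.
January 2002 starts on a Tuesday; its first Friday is the 4th, so the 3rd Friday is the 18th — 2002-01-18.

2002-01-18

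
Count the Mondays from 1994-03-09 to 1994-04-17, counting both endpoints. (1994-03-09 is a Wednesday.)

1994-03-09 is a Wednesday; the first Monday on or after it is 1994-03-14 (5 days later).
From 1994-03-14 to 1994-04-17: 17 + 17 = 34 days (rest of March, April).
34 ÷ 7 = 4 full weeks with remainder 6, so 4 more Mondays after the first → 5.

5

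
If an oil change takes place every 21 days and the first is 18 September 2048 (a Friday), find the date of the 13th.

The 13th occurrence is 12 intervals after the first: 12 × 21 = 252 days after 18 September 2048.
September has 30 days — 12 days to the end of September leaves 240.
October has 31 days (209 left).
November has 30 days (179 left).
December has 31 days (148 left).
January has 31 days (117 left).
February has 28 days (89 left).
March has 31 days (58 left).
April has 30 days (28 left).
28 days into May → 28 May 2049.

28 May 2049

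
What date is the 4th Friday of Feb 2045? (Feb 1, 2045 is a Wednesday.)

Feb 24, 2045

Feb 2045 begins on a Wednesday, so the first Friday is Feb 3 (2 days later).
The 4th Friday is 3 weeks later: 3 + 21 = 24.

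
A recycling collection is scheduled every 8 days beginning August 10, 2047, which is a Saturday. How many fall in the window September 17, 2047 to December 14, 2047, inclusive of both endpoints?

11

Occurrences land 8·i days after August 10, 2047 for i = 0, 1, 2, …
September 17, 2047 is 38 days after the start; 38 ÷ 8 = 4 remainder 6; since the remainder is 6, round up to i = 5. First occurrence in the window: #6 on September 19, 2047 (5×8 = 40 days in).
December 14, 2047 is 126 days after the start; 126 ÷ 8 = 15 remainder 6. Last occurrence in the window: #16 on December 8, 2047.
Occurrences #6 through #16: 11 in total.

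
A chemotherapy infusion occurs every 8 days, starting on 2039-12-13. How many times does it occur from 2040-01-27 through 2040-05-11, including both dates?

Occurrences land 8·i days after 2039-12-13 for i = 0, 1, 2, …
2040-01-27 is 45 days after the start; 45 ÷ 8 = 5 remainder 5; since the remainder is 5, round up to i = 6. First occurrence in the window: #7 on 2040-01-30 (6×8 = 48 days in).
2040-05-11 is 150 days after the start; 150 ÷ 8 = 18 remainder 6. Last occurrence in the window: #19 on 2040-05-05.
Occurrences #7 through #19: 13 in total.

13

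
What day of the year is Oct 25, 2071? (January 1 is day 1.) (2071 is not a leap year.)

Days in months before Oct: 31 + 28 + 31 + 30 + 31 + 30 + 31 + 31 + 30 = 273.
Plus 25 days into Oct → day 298.

298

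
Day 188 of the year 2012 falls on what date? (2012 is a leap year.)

2012-07-06

January has 31 days (188 − 31 = 157 remain).
February has 29 days (157 − 29 = 128 remain).
March has 31 days (128 − 31 = 97 remain).
April has 30 days (97 − 30 = 67 remain).
May has 31 days (67 − 31 = 36 remain).
June has 30 days (36 − 30 = 6 remain).
6 into July → July 6.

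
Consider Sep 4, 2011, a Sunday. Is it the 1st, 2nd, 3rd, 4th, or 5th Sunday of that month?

Day 4 falls in week ⌈4/7⌉ of the month.
Days 1–7 hold the 1st Sunday, 8–14 the 2nd, 15–21 the 3rd, 22–28 the 4th, 29–31 the 5th.
4 is in the range for the 1st.

1st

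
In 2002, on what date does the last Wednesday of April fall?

April 24, 2002

The first Wednesday of April 2002 is April 3.
April 2002 has 30 days. Adding weeks: 3, 10, 17, 24 — the last one ≤ 30 is the 24th.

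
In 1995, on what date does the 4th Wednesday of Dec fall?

The first Wednesday of Dec 1995 is Dec 6.
The 4th Wednesday is 3 weeks later: 6 + 21 = 27.

Dec 27, 1995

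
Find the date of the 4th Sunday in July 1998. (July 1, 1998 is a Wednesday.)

1998-07-26

July 1998 begins on a Wednesday, so the first Sunday is July 5 (4 days later).
The 4th Sunday is 3 weeks later: 5 + 21 = 26.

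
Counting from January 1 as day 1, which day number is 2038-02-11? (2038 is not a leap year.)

Days in months before February: 31 = 31.
Plus 11 days into February → day 42.

42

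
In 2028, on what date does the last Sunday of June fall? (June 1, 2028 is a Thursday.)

25 June 2028

June 2028 begins on a Thursday, so the first Sunday is June 4 (3 days later).
June 2028 has 30 days. Adding weeks: 4, 11, 18, 25 — the last one ≤ 30 is the 25th.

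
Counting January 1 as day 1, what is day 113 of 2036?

January has 31 days (113 − 31 = 82 remain).
February has 29 days (82 − 29 = 53 remain).
March has 31 days (53 − 31 = 22 remain).
22 into April → April 22.

2036-04-22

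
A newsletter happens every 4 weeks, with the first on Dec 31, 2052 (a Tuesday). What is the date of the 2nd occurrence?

The 2nd occurrence is 1 interval after the first: 1 × 28 = 28 days after Dec 31, 2052.
Dec has 31 days — 0 days to the end of Dec leaves 28.
28 days into Jan → Jan 28, 2053.

Jan 28, 2053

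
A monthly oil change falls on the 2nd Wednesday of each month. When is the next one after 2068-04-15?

April 2068 starts on a Sunday; its first Wednesday is the 4th, so the 2nd Wednesday is the 11th — 2068-04-11.
That is not after 2068-04-15, so look at May 2068.
May 2068 starts on a Tuesday; its first Wednesday is the 2nd, so the 2nd Wednesday is the 9th — 2068-05-09.

2068-05-09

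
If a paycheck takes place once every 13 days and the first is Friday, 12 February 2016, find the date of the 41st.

The 41st occurrence is 40 intervals after the first: 40 × 13 = 520 days after 12 February 2016.
February has 29 days — 17 days to the end of February leaves 503.
From end of February to end of 2016 is 306 days (197 left).
January has 31 days (166 left).
February has 28 days (138 left).
March has 31 days (107 left).
April has 30 days (77 left).
May has 31 days (46 left).
June has 30 days (16 left).
16 days into July → 16 July 2017.

16 July 2017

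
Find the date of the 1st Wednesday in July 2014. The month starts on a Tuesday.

July 2014 begins on a Tuesday, so the first Wednesday is July 2 (1 day later).

2014-07-02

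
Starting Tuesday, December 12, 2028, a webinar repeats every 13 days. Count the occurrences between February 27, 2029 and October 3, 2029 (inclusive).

Occurrences land 13·i days after December 12, 2028 for i = 0, 1, 2, …
February 27, 2029 is 77 days after the start; 77 ÷ 13 = 5 remainder 12; since the remainder is 12, round up to i = 6. First occurrence in the window: #7 on February 28, 2029 (6×13 = 78 days in).
October 3, 2029 is 295 days after the start; 295 ÷ 13 = 22 remainder 9. Last occurrence in the window: #23 on September 24, 2029.
Occurrences #7 through #23: 17 in total.

17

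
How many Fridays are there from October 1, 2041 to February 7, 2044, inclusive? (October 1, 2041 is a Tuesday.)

123

October 1, 2041 is a Tuesday; the first Friday on or after it is October 4, 2041 (3 days later).
From October 4, 2041 to February 7, 2044: 88 + 365 + 365 + 38 = 856 days (rest of 2041, 2042, 2043, to February 7, 2044 in 2044).
856 ÷ 7 = 122 full weeks with remainder 2, so 122 more Fridays after the first → 123.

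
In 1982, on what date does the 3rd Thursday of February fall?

February 18, 1982

The first Thursday of February 1982 is February 4.
The 3rd Thursday is 2 weeks later: 4 + 14 = 18.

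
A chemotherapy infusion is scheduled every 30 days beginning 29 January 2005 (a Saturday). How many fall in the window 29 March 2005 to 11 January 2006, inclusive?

Occurrences land 30·i days after 29 January 2005 for i = 0, 1, 2, …
29 March 2005 is 59 days after the start; 59 ÷ 30 = 1 remainder 29; since the remainder is 29, round up to i = 2. First occurrence in the window: #3 on 30 March 2005 (2×30 = 60 days in).
11 January 2006 is 347 days after the start; 347 ÷ 30 = 11 remainder 17. Last occurrence in the window: #12 on 25 December 2005.
Occurrences #3 through #12: 10 in total.

10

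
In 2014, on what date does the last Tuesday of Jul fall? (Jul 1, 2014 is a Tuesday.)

Jul 29, 2014

Jul 2014 begins on a Tuesday, so the first Tuesday is Jul 1.
Jul 2014 has 31 days. Adding weeks: 1, 8, 15, 22, 29 — the last one ≤ 31 is the 29th.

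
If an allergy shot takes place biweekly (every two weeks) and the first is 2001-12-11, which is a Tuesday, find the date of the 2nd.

The 2nd occurrence is 1 interval after the first: 1 × 14 = 14 days after 2001-12-11.
14 days later is 2001-12-25.

2001-12-25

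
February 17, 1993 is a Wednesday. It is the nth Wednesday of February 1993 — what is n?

3rd

Day 17 falls in week ⌈17/7⌉ of the month.
Days 1–7 hold the 1st Wednesday, 8–14 the 2nd, 15–21 the 3rd, 22–28 the 4th, 29–31 the 5th.
17 is in the range for the 3rd.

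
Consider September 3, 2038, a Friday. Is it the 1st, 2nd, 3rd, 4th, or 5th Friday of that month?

Day 3 falls in week ⌈3/7⌉ of the month.
Days 1–7 hold the 1st Friday, 8–14 the 2nd, 15–21 the 3rd, 22–28 the 4th, 29–31 the 5th.
3 is in the range for the 1st.

1st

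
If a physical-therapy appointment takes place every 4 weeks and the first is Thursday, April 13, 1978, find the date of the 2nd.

May 11, 1978

The 2nd occurrence is 1 interval after the first: 1 × 28 = 28 days after April 13, 1978.
April has 30 days — 17 days to the end of April leaves 11.
11 days into May → May 11, 1978.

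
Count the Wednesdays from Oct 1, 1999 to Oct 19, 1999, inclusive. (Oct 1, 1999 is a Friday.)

2

Oct 1, 1999 is a Friday; the first Wednesday on or after it is Oct 6, 1999 (5 days later).
From Oct 6, 1999 to Oct 19, 1999 is 19 − 6 = 13 days.
13 ÷ 7 = 1 full weeks with remainder 6, so 1 more Wednesdays after the first → 2.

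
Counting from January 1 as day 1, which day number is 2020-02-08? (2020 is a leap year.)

39

Days in months before February: 31 = 31.
Plus 8 days into February → day 39.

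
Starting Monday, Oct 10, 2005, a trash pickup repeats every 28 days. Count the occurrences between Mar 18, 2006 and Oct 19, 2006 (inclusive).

8

Occurrences land 28·i days after Oct 10, 2005 for i = 0, 1, 2, …
Mar 18, 2006 is 159 days after the start; 159 ÷ 28 = 5 remainder 19; since the remainder is 19, round up to i = 6. First occurrence in the window: #7 on Mar 27, 2006 (6×28 = 168 days in).
Oct 19, 2006 is 374 days after the start; 374 ÷ 28 = 13 remainder 10. Last occurrence in the window: #14 on Oct 9, 2006.
Occurrences #7 through #14: 8 in total.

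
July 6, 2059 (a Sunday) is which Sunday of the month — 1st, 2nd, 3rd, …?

Day 6 falls in week ⌈6/7⌉ of the month.
Days 1–7 hold the 1st Sunday, 8–14 the 2nd, 15–21 the 3rd, 22–28 the 4th, 29–31 the 5th.
6 is in the range for the 1st.

1st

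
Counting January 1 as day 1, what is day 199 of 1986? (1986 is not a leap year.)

1986-07-18

January has 31 days (199 − 31 = 168 remain).
February has 28 days (168 − 28 = 140 remain).
March has 31 days (140 − 31 = 109 remain).
April has 30 days (109 − 30 = 79 remain).
May has 31 days (79 − 31 = 48 remain).
June has 30 days (48 − 30 = 18 remain).
18 into July → July 18.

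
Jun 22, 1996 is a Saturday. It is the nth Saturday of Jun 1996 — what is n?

Day 22 falls in week ⌈22/7⌉ of the month.
Days 1–7 hold the 1st Saturday, 8–14 the 2nd, 15–21 the 3rd, 22–28 the 4th, 29–31 the 5th.
22 is in the range for the 4th.

4th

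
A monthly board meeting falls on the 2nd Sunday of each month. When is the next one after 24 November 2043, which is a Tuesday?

November 2043 starts on a Sunday; its first Sunday is the 1st, so the 2nd Sunday is the 8th — 8 November 2043.
That is not after 24 November 2043, so look at December 2043.
December 2043 starts on a Tuesday; its first Sunday is the 6th, so the 2nd Sunday is the 13th — 13 December 2043.

13 December 2043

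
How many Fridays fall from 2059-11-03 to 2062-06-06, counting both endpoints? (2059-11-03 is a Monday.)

135

2059-11-03 is a Monday; the first Friday on or after it is 2059-11-07 (4 days later).
From 2059-11-07 to 2062-06-06: 54 + 366 + 365 + 157 = 942 days (rest of 2059, 2060, 2061, to 2062-06-06 in 2062).
942 ÷ 7 = 134 full weeks with remainder 4, so 134 more Fridays after the first → 135.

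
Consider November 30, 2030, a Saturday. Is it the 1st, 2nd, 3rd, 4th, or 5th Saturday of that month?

Day 30 falls in week ⌈30/7⌉ of the month.
Days 1–7 hold the 1st Saturday, 8–14 the 2nd, 15–21 the 3rd, 22–28 the 4th, 29–31 the 5th.
30 is in the range for the 5th.

5th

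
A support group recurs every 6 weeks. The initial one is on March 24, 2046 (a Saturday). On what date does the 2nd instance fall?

May 5, 2046

The 2nd occurrence is 1 interval after the first: 1 × 42 = 42 days after March 24, 2046.
March has 31 days — 7 days to the end of March leaves 35.
April has 30 days (5 left).
5 days into May → May 5, 2046.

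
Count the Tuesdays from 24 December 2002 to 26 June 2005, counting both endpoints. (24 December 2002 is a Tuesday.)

24 December 2002 is a Tuesday; the first Tuesday on or after it is 24 December 2002.
From 24 December 2002 to 26 June 2005: 7 + 365 + 366 + 177 = 915 days (rest of 2002, 2003, 2004, to 26 June 2005 in 2005).
915 ÷ 7 = 130 full weeks with remainder 5, so 130 more Tuesdays after the first → 131.

131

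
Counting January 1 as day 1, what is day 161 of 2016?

January has 31 days (161 − 31 = 130 remain).
February has 29 days (130 − 29 = 101 remain).
March has 31 days (101 − 31 = 70 remain).
April has 30 days (70 − 30 = 40 remain).
May has 31 days (40 − 31 = 9 remain).
9 into June → June 9.

June 9, 2016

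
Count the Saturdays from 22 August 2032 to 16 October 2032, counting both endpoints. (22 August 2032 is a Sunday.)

8

22 August 2032 is a Sunday; the first Saturday on or after it is 28 August 2032 (6 days later).
From 28 August 2032 to 16 October 2032: 3 + 30 + 16 = 49 days (rest of August, September, October).
49 ÷ 7 = 7 full weeks with remainder 0, so 7 more Saturdays after the first → 8.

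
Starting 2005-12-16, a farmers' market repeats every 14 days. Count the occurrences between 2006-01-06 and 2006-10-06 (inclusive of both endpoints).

20

Occurrences land 14·i days after 2005-12-16 for i = 0, 1, 2, …
2006-01-06 is 21 days after the start; 21 ÷ 14 = 1 remainder 7; since the remainder is 7, round up to i = 2. First occurrence in the window: #3 on 2006-01-13 (2×14 = 28 days in).
2006-10-06 is 294 days after the start; 294 ÷ 14 = 21 remainder 0. Last occurrence in the window: #22 on 2006-10-06.
Occurrences #3 through #22: 20 in total.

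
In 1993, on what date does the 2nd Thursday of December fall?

9 December 1993

December 1993 begins on a Wednesday, so the first Thursday is December 2 (1 day later).
The 2nd Thursday is 1 weeks later: 2 + 7 = 9.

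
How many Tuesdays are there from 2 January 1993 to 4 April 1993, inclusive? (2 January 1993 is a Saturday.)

2 January 1993 is a Saturday; the first Tuesday on or after it is 5 January 1993 (3 days later).
From 5 January 1993 to 4 April 1993: 26 + 28 + 31 + 4 = 89 days (rest of January, February, March, April).
89 ÷ 7 = 12 full weeks with remainder 5, so 12 more Tuesdays after the first → 13.

13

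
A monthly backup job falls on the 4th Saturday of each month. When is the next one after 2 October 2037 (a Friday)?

October 2037 starts on a Thursday; its first Saturday is the 3rd, so the 4th Saturday is the 24th — 24 October 2037.
24 October 2037 is after 2 October 2037, so that is the next one.

24 October 2037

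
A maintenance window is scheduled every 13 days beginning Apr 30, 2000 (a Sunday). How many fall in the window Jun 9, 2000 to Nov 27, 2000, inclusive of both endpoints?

13

Occurrences land 13·i days after Apr 30, 2000 for i = 0, 1, 2, …
Jun 9, 2000 is 40 days after the start; 40 ÷ 13 = 3 remainder 1; since the remainder is 1, round up to i = 4. First occurrence in the window: #5 on Jun 21, 2000 (4×13 = 52 days in).
Nov 27, 2000 is 211 days after the start; 211 ÷ 13 = 16 remainder 3. Last occurrence in the window: #17 on Nov 24, 2000.
Occurrences #5 through #17: 13 in total.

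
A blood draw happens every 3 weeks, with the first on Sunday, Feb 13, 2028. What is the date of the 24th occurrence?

Jun 10, 2029

The 24th occurrence is 23 intervals after the first: 23 × 21 = 483 days after Feb 13, 2028.
Feb has 29 days — 16 days to the end of Feb leaves 467.
From end of Feb to end of 2028 is 306 days (161 left).
Jan has 31 days (130 left).
Feb has 28 days (102 left).
Mar has 31 days (71 left).
Apr has 30 days (41 left).
May has 31 days (10 left).
10 days into Jun → Jun 10, 2029.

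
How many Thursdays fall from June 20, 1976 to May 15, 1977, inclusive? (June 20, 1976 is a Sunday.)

June 20, 1976 is a Sunday; the first Thursday on or after it is June 24, 1976 (4 days later).
From June 24, 1976 to May 15, 1977: 190 + 135 = 325 days (rest of 1976, to May 15, 1977 in 1977).
325 ÷ 7 = 46 full weeks with remainder 3, so 46 more Thursdays after the first → 47.

47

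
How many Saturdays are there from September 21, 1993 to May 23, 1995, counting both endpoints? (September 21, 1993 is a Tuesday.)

87

September 21, 1993 is a Tuesday; the first Saturday on or after it is September 25, 1993 (4 days later).
From September 25, 1993 to May 23, 1995: 97 + 365 + 143 = 605 days (rest of 1993, 1994, to May 23, 1995 in 1995).
605 ÷ 7 = 86 full weeks with remainder 3, so 86 more Saturdays after the first → 87.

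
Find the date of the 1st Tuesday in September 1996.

3 September 1996

The first Tuesday of September 1996 is September 3.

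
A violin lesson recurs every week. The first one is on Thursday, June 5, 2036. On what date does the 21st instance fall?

October 23, 2036

The 21st occurrence is 20 intervals after the first: 20 × 7 = 140 days after June 5, 2036.
June has 30 days — 25 days to the end of June leaves 115.
July has 31 days (84 left).
August has 31 days (53 left).
September has 30 days (23 left).
23 days into October → October 23, 2036.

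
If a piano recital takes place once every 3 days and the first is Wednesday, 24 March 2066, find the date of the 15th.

5 May 2066

The 15th occurrence is 14 intervals after the first: 14 × 3 = 42 days after 24 March 2066.
March has 31 days — 7 days to the end of March leaves 35.
April has 30 days (5 left).
5 days into May → 5 May 2066.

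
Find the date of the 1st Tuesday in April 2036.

2036-04-01

April 2036 begins on a Tuesday, so the first Tuesday is April 1.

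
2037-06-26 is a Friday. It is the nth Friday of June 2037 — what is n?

Day 26 falls in week ⌈26/7⌉ of the month.
Days 1–7 hold the 1st Friday, 8–14 the 2nd, 15–21 the 3rd, 22–28 the 4th, 29–31 the 5th.
26 is in the range for the 4th.

4th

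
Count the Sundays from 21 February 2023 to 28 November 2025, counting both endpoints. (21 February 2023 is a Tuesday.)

21 February 2023 is a Tuesday; the first Sunday on or after it is 26 February 2023 (5 days later).
From 26 February 2023 to 28 November 2025: 308 + 366 + 332 = 1006 days (rest of 2023, 2024, to 28 November 2025 in 2025).
1006 ÷ 7 = 143 full weeks with remainder 5, so 143 more Sundays after the first → 144.

144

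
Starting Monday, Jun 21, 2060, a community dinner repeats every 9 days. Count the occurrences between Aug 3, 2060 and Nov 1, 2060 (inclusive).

10

Occurrences land 9·i days after Jun 21, 2060 for i = 0, 1, 2, …
Aug 3, 2060 is 43 days after the start; 43 ÷ 9 = 4 remainder 7; since the remainder is 7, round up to i = 5. First occurrence in the window: #6 on Aug 5, 2060 (5×9 = 45 days in).
Nov 1, 2060 is 133 days after the start; 133 ÷ 9 = 14 remainder 7. Last occurrence in the window: #15 on Oct 25, 2060.
Occurrences #6 through #15: 10 in total.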